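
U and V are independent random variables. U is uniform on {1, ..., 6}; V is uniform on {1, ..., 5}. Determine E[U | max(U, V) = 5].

35/9

Outcomes with max(U, V) = 5: (1,5), (2,5), (3,5), (4,5), (5,1), (5,2), (5,3), (5,4), (5,5), each with probability 1/30.
E[U | max(U, V) = 5] = (1 + 2 + 3 + 4 + 5 + 5 + 5 + 5 + 5) / 9 = 35/9.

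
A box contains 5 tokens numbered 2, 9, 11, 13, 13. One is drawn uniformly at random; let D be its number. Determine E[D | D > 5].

23/2

P(D > 5) = 4/5.
Σ over the event: 9·1/5 + 11·1/5 + 13·2/5 = 46/5.
E[D | D > 5] = (46/5) / (4/5) = 23/2.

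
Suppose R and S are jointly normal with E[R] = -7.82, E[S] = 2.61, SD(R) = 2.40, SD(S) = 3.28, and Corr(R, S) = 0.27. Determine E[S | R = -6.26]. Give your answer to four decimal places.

3.1856

For a bivariate normal, E[S | R=x] = μ_S + ρ·(σ_S/σ_R)·(x − μ_R).
E[S | R=-6.26] = 2.61 + (0.27)·(3.28/2.40)·(-6.26 − (-7.82)) = 2.61 + (0.369)·(1.56) = 3.1856.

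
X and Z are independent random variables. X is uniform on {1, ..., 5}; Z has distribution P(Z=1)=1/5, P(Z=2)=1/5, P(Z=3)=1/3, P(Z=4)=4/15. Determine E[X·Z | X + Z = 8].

P(X + Z = 8) = 3/25.
Summing XZ·P(x,y) over outcomes with X + Z = 8 gives 139/75.
E[X·Z | X + Z = 8] = (139/75) / (3/25) = 139/9.

139/9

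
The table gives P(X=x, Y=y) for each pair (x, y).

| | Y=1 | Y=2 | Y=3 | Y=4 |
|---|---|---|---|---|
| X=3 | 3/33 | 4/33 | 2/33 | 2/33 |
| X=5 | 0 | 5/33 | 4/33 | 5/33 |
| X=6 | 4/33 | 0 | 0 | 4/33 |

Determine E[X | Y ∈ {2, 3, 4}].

59/13

P(Y ∈ {2, 3, 4}) = 26/33.
Σ X·P over the event = 3·(4/33) + 3·(2/33) + 3·(2/33) + 5·(5/33) + 5·(4/33) + 5·(5/33) + 6·(4/33) = 118/33.
E[X | Y ∈ {2, 3, 4}] = (118/33) / (26/33) = 59/13.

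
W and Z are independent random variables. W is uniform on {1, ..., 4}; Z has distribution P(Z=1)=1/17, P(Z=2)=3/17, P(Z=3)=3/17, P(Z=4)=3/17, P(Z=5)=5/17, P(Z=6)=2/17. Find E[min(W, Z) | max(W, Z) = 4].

P(max(W, Z) = 4) = 19/68.
Summing min(W,Z)·P(x,y) over outcomes with max(W, Z) = 4 gives 23/34.
E[min(W, Z) | max(W, Z) = 4] = (23/34) / (19/68) = 46/19.

46/19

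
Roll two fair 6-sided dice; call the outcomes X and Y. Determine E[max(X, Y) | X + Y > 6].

113/21

P(X + Y > 6) = 7/12.
Summing max(X,Y)·P(x,y) over outcomes with X + Y > 6 gives 113/36.
E[max(X, Y) | X + Y > 6] = (113/36) / (7/12) = 113/21.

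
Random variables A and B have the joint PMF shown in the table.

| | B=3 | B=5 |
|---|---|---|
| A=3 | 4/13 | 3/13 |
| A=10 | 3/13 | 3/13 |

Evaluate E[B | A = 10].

P(A = 10) = 6/13.
Σ B·P over the event = 3·(3/13) + 5·(3/13) = 24/13.
E[B | A = 10] = (24/13) / (6/13) = 4.

4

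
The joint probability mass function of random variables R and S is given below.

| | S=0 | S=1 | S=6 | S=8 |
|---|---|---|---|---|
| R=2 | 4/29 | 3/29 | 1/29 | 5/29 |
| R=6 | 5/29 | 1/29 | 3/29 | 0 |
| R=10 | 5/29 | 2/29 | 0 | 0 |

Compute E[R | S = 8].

P(S = 8) = 5/29.
Σ R·P over the event = 2·(5/29) = 10/29.
E[R | S = 8] = (10/29) / (5/29) = 2.

2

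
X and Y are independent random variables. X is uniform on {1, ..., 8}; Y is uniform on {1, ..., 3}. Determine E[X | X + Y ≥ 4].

P(X + Y ≥ 4) = 7/8.
Summing X·P(x,y) over outcomes with X + Y ≥ 4 gives 13/3.
E[X | X + Y ≥ 4] = (13/3) / (7/8) = 104/21.

104/21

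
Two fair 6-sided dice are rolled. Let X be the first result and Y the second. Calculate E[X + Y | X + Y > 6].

P(X + Y > 6) = 7/12.
Summing (X+Y)·P(x,y) over outcomes with X + Y > 6 gives 91/18.
E[X + Y | X + Y > 6] = (91/18) / (7/12) = 26/3.

26/3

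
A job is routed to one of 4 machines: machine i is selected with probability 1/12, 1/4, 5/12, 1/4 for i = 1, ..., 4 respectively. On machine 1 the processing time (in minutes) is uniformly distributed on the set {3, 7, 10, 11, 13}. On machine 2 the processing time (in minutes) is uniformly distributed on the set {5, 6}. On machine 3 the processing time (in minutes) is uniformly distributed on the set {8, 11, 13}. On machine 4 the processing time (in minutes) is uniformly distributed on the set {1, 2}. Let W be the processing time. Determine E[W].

1247/180

E[W | machine 1] = (3+7+10+11+13)/5 = 44/5.
E[W | machine 2] = (5+6)/2 = 11/2.
E[W | machine 3] = (8+11+13)/3 = 32/3.
E[W | machine 4] = (1+2)/2 = 3/2.
E[W] = (1/12)·(44/5) + (1/4)·(11/2) + (5/12)·(32/3) + (1/4)·(3/2) = 1247/180.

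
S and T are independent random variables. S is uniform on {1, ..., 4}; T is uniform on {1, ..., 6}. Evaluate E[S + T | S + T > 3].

P(S + T > 3) = 7/8.
Summing (S+T)·P(x,y) over outcomes with S + T > 3 gives 17/3.
E[S + T | S + T > 3] = (17/3) / (7/8) = 136/21.

136/21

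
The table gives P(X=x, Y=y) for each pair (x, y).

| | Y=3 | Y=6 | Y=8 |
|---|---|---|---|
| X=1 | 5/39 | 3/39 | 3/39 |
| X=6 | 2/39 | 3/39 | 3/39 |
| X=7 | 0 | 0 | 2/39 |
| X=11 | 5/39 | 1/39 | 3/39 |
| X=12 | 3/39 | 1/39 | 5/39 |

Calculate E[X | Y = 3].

36/5

P(Y = 3) = 5/13.
Σ X·P over the event = 1·(5/39) + 6·(2/39) + 11·(5/39) + 12·(3/39) = 36/13.
E[X | Y = 3] = (36/13) / (5/13) = 36/5.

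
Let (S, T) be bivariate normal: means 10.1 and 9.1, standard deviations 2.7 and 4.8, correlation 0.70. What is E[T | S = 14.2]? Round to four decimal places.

14.2022

E[T | S=x] = μ_T + ρ(σ_T/σ_S)(x − μ_S) for jointly normal variables.
E[T | S=14.2] = 9.1 + (0.70)·(4.8/2.7)·(14.2 − (10.1)) = 9.1 + (1.24444)·(4.1) = 14.2022.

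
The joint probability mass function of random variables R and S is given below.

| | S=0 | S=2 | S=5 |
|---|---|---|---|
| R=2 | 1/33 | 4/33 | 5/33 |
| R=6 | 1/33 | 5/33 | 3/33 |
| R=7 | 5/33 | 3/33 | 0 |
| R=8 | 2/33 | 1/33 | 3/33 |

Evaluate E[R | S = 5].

P(S = 5) = 1/3.
Σ R·P over the event = 2·(5/33) + 6·(3/33) + 8·(3/33) = 52/33.
E[R | S = 5] = (52/33) / (1/3) = 52/11.

52/11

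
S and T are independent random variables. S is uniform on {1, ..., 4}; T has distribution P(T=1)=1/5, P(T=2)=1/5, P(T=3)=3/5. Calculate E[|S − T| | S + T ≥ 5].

P(S + T ≥ 5) = 3/5.
Summing |S−T|·P(x,y) over outcomes with S + T ≥ 5 gives 3/5.
E[|S − T| | S + T ≥ 5] = (3/5) / (3/5) = 1.

1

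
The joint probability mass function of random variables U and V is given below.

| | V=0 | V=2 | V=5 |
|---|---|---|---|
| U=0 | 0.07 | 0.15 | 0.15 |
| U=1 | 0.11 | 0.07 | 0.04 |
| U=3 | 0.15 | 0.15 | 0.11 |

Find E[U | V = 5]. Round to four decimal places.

1.2333

P(V = 5) = 0.30.
Σ U·P over the event = 0·(0.15) + 1·(0.04) + 3·(0.11) = 0.37.
E[U | V = 5] = (0.37) / (0.30) = 1.2333.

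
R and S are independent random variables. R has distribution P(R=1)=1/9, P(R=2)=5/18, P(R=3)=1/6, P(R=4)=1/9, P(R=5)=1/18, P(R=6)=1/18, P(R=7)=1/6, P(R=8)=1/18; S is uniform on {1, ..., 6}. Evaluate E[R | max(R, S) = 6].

P(max(R, S) = 6) = 19/108.
Summing R·P(x,y) over outcomes with max(R, S) = 6 gives 35/54.
E[R | max(R, S) = 6] = (35/54) / (19/108) = 70/19.

70/19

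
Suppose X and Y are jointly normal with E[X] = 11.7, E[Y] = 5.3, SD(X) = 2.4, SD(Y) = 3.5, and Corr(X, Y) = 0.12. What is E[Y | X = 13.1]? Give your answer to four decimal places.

For a bivariate normal, E[Y | X=x] = μ_Y + ρ·(σ_Y/σ_X)·(x − μ_X).
E[Y | X=13.1] = 5.3 + (0.12)·(3.5/2.4)·(13.1 − (11.7)) = 5.3 + (0.175)·(1.4) = 5.5450.

5.5450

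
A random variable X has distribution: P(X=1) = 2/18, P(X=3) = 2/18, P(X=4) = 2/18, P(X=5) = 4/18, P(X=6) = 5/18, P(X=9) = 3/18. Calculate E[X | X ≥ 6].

57/8

P(X ≥ 6) = 4/9.
Σ over the event: 6·5/18 + 9·1/6 = 19/6.
E[X | X ≥ 6] = (19/6) / (4/9) = 57/8.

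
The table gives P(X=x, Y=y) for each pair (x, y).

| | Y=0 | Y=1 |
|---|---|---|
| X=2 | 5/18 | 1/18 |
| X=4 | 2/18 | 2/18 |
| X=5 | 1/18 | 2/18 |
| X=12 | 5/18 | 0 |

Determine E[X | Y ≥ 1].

4

P(Y ≥ 1) = 5/18.
Σ X·P over the event = 2·(1/18) + 4·(2/18) + 5·(2/18) = 10/9.
E[X | Y ≥ 1] = (10/9) / (5/18) = 4.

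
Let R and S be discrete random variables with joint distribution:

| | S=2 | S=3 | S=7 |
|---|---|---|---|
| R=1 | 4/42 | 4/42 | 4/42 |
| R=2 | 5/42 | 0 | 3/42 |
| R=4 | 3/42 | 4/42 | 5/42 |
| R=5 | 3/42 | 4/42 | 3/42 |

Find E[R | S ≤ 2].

P(S ≤ 2) = 5/14.
Summing R·P(R=x,S=y) over the conditioning event gives 41/42.
E[R | S ≤ 2] = (41/42) / (5/14) = 41/15.

41/15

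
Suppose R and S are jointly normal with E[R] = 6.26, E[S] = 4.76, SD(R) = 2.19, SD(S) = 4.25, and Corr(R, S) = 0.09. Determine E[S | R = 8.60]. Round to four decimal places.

5.1687

E[S | R=x] = μ_S + ρ(σ_S/σ_R)(x − μ_R) for jointly normal variables.
E[S | R=8.60] = 4.76 + (0.09)·(4.25/2.19)·(8.60 − (6.26)) = 4.76 + (0.17466)·(2.34) = 5.1687.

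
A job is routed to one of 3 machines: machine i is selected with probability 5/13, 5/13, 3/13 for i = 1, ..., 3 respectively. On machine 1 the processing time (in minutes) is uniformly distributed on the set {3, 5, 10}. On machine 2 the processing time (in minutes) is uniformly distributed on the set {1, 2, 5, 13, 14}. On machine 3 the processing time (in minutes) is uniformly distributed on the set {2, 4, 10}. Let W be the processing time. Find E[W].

E[W | machine 1] = (3+5+10)/3 = 6.
E[W | machine 2] = (1+2+5+13+14)/5 = 7.
E[W | machine 3] = (2+4+10)/3 = 16/3.
By the law of total expectation,
E[W] = (5/13)·(6) + (5/13)·(7) + (3/13)·(16/3) = 81/13.

81/13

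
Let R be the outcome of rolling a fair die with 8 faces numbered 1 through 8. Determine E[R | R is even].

5

Given R is even, R is equally likely to be any of {2, 4, 6, 8}.
E[R | R is even] = (2 + 4 + 6 + 8) / 4 = 5.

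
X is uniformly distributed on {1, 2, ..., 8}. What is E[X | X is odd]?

4

Given X is odd, X is equally likely to be any of {1, 3, 5, 7}.
E[X | X is odd] = (1 + 3 + 5 + 7) / 4 = 4.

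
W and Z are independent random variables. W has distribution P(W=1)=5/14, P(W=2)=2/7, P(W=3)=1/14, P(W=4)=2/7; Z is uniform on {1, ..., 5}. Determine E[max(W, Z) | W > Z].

31/9

P(W > Z) = 9/35.
Summing max(W,Z)·P(x,y) over outcomes with W > Z gives 31/35.
E[max(W, Z) | W > Z] = (31/35) / (9/35) = 31/9.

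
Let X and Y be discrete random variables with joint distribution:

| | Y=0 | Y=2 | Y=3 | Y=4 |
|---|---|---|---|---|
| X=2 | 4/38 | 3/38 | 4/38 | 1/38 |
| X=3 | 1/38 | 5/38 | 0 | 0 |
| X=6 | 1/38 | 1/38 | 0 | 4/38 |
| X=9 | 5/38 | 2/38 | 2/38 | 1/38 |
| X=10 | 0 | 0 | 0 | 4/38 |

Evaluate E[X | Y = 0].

62/11

P(Y = 0) = 11/38.
Σ X·P over the event = 2·(4/38) + 3·(1/38) + 6·(1/38) + 9·(5/38) = 31/19.
E[X | Y = 0] = (31/19) / (11/38) = 62/11.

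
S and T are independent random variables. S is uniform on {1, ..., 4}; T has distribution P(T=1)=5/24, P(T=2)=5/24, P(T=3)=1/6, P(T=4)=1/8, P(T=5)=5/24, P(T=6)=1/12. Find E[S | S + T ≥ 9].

P(S + T ≥ 9) = 3/32.
Summing S·P(x,y) over outcomes with S + T ≥ 9 gives 17/48.
E[S | S + T ≥ 9] = (17/48) / (3/32) = 34/9.

34/9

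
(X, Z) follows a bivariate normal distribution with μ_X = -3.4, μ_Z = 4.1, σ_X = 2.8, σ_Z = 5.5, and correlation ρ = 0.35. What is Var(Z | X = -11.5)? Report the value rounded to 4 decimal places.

Var(Z | X=x) = (1 − ρ²)·σ_Z².
Var(Z | X=-11.5) = (5.5)²·(1 − (0.35)²) = 30.25·0.8775 = 26.5444.

26.5444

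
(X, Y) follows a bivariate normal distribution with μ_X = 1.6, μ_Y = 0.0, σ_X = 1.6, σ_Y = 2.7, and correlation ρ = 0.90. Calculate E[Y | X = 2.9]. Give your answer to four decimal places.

1.9744

E[Y | X=x] = μ_Y + ρ(σ_Y/σ_X)(x − μ_X) for jointly normal variables.
E[Y | X=2.9] = 0.0 + (0.90)·(2.7/1.6)·(2.9 − (1.6)) = 0.0 + (1.5188)·(1.3) = 1.9744.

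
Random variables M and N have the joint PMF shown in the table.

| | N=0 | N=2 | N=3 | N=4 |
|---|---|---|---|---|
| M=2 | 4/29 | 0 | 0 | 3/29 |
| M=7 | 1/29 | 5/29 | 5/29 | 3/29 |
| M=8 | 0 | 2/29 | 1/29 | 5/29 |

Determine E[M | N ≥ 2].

P(N ≥ 2) = 24/29.
Σ M·P over the event = 2·(3/29) + 7·(5/29) + 7·(5/29) + 7·(3/29) + 8·(2/29) + 8·(1/29) + 8·(5/29) = 161/29.
E[M | N ≥ 2] = (161/29) / (24/29) = 161/24.

161/24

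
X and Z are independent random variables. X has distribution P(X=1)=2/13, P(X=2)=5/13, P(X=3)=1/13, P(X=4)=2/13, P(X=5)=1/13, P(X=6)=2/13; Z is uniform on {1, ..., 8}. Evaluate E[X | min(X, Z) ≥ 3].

P(min(X, Z) ≥ 3) = 9/26.
Summing X·P(x,y) over outcomes with min(X, Z) ≥ 3 gives 21/13.
E[X | min(X, Z) ≥ 3] = (21/13) / (9/26) = 14/3.

14/3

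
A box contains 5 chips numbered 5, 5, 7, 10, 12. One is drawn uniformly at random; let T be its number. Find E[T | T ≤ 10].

27/4

P(T ≤ 10) = 4/5.
Σ over the event: 5·2/5 + 7·1/5 + 10·1/5 = 27/5.
E[T | T ≤ 10] = (27/5) / (4/5) = 27/4.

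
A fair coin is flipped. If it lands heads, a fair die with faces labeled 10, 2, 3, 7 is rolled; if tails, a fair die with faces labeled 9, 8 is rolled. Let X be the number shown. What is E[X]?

7

E[X | heads] = (10+2+3+7)/4 = 11/2.
E[X | tails] = (9+8)/2 = 17/2.
E[X] = (1/2)·(11/2) + (1/2)·(17/2) = 7.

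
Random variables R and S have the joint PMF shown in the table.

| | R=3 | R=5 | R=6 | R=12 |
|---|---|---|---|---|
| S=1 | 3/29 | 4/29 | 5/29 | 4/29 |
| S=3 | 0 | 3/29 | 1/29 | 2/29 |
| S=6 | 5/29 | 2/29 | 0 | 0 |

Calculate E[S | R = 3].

P(R = 3) = 8/29.
Σ S·P over the event = 1·(3/29) + 6·(5/29) = 33/29.
E[S | R = 3] = (33/29) / (8/29) = 33/8.

33/8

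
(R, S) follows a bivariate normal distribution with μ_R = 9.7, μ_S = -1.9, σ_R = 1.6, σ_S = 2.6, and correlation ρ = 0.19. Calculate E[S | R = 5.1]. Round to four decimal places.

-3.3203

For a bivariate normal, E[S | R=x] = μ_S + ρ·(σ_S/σ_R)·(x − μ_R).
E[S | R=5.1] = -1.9 + (0.19)·(2.6/1.6)·(5.1 − (9.7)) = -1.9 + (0.30875)·(-4.6) = -3.3203.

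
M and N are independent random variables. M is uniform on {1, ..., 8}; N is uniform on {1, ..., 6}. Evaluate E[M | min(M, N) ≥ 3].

P(min(M, N) ≥ 3) = 1/2.
Summing M·P(x,y) over outcomes with min(M, N) ≥ 3 gives 11/4.
E[M | min(M, N) ≥ 3] = (11/4) / (1/2) = 11/2.

11/2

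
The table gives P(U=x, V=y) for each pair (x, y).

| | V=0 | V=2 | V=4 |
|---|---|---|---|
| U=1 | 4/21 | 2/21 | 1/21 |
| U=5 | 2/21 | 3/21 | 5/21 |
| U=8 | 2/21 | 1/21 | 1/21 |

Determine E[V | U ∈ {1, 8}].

P(U ∈ {1, 8}) = 11/21.
Σ V·P over the event = 0·(4/21) + 2·(2/21) + 4·(1/21) + 0·(2/21) + 2·(1/21) + 4·(1/21) = 2/3.
E[V | U ∈ {1, 8}] = (2/3) / (11/21) = 14/11.

14/11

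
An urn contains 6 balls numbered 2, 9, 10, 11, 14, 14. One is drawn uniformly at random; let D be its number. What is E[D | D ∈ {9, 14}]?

P(D ∈ {9, 14}) = 1/2.
Σ over the event: 9·1/6 + 14·1/3 = 37/6.
E[D | D ∈ {9, 14}] = (37/6) / (1/2) = 37/3.

37/3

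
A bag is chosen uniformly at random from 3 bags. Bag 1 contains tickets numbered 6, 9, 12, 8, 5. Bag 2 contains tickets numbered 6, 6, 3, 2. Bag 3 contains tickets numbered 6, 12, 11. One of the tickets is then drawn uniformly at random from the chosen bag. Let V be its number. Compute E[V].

E[V | bag 1] = (6+9+12+8+5)/5 = 8.
E[V | bag 2] = (6+6+3+2)/4 = 17/4.
E[V | bag 3] = (6+12+11)/3 = 29/3.
E[V] = (1/3)·(8) + (1/3)·(17/4) + (1/3)·(29/3) = 263/36.

263/36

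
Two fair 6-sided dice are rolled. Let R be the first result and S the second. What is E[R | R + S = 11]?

11/2

Outcomes with R + S = 11: (5,6), (6,5), each with probability 1/36.
E[R | R + S = 11] = (5 + 6) / 2 = 11/2.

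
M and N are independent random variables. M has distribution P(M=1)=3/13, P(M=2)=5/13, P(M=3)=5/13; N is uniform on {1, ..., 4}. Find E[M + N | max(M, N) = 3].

P(max(M, N) = 3) = 23/52.
Summing (M+N)·P(x,y) over outcomes with max(M, N) = 3 gives 28/13.
E[M + N | max(M, N) = 3] = (28/13) / (23/52) = 112/23.

112/23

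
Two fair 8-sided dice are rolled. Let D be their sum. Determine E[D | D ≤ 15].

80/9

P(D ≤ 15) = 63/64.
E[D | D ≤ 15] = (35/4) / (63/64) = 80/9.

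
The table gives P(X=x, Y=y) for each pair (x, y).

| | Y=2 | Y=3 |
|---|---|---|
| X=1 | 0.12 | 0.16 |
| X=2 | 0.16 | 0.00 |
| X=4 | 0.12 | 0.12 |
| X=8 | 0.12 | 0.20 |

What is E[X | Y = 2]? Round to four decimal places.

3.6154

P(Y = 2) = 0.52.
Σ X·P over the event = 1·(0.12) + 2·(0.16) + 4·(0.12) + 8·(0.12) = 1.88.
E[X | Y = 2] = (1.88) / (0.52) = 3.6154.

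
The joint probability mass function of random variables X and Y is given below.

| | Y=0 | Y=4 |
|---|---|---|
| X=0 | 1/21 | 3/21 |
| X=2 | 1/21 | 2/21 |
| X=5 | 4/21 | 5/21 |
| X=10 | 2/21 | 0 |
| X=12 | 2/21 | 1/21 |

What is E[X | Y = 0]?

33/5

P(Y = 0) = 10/21.
Σ X·P over the event = 0·(1/21) + 2·(1/21) + 5·(4/21) + 10·(2/21) + 12·(2/21) = 22/7.
E[X | Y = 0] = (22/7) / (10/21) = 33/5.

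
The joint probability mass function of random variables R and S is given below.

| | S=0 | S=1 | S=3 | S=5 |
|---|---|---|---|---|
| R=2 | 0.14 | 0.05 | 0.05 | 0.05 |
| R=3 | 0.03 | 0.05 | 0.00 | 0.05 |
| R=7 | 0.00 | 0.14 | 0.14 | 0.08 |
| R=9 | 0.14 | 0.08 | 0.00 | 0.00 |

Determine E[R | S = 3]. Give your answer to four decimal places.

P(S = 3) = 0.19.
Σ R·P over the event = 2·(0.05) + 7·(0.14) = 1.08.
E[R | S = 3] = (1.08) / (0.19) = 5.6842.

5.6842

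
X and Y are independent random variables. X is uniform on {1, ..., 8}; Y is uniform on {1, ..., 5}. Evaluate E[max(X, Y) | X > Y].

29/5

P(X > Y) = 5/8.
Summing max(X,Y)·P(x,y) over outcomes with X > Y gives 29/8.
E[max(X, Y) | X > Y] = (29/8) / (5/8) = 29/5.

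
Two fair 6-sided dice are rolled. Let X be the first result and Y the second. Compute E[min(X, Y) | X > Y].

7/3

P(X > Y) = 5/12.
Summing min(X,Y)·P(x,y) over outcomes with X > Y gives 35/36.
E[min(X, Y) | X > Y] = (35/36) / (5/12) = 7/3.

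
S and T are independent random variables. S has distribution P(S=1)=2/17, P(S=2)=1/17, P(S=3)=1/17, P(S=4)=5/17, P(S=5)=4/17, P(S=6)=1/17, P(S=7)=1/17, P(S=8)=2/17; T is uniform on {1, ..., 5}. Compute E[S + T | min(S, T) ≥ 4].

P(min(S, T) ≥ 4) = 26/85.
Summing (S+T)·P(x,y) over outcomes with min(S, T) ≥ 4 gives 3.
E[S + T | min(S, T) ≥ 4] = (3) / (26/85) = 255/26.

255/26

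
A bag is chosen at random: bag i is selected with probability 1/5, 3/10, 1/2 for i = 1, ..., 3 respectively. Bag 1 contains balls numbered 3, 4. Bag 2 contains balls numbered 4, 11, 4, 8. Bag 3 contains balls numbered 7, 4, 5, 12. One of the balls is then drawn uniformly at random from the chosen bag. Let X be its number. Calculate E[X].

249/40

E[X | bag 1] = (3+4)/2 = 7/2.
E[X | bag 2] = (4+11+4+8)/4 = 27/4.
E[X | bag 3] = (7+4+5+12)/4 = 7.
By the law of total expectation,
E[X] = (1/5)·(7/2) + (3/10)·(27/4) + (1/2)·(7) = 249/40.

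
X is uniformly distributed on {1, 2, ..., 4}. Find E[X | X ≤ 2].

3/2

Given X ≤ 2, X is equally likely to be any of {1, 2}.
E[X | X ≤ 2] = (1 + 2) / 2 = 3/2.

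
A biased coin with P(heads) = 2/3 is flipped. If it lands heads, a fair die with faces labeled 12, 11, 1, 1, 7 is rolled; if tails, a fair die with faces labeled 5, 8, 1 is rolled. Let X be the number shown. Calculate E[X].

262/45

E[X | heads] = (12+11+1+1+7)/5 = 32/5.
E[X | tails] = (5+8+1)/3 = 14/3.
By the law of total expectation,
E[X] = (2/3)·(32/5) + (1/3)·(14/3) = 262/45.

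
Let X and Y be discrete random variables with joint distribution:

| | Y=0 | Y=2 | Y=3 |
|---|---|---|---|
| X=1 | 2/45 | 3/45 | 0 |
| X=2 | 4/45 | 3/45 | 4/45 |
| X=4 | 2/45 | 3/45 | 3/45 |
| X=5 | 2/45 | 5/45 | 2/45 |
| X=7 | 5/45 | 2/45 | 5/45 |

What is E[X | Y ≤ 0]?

P(Y ≤ 0) = 1/3.
Σ X·P over the event = 1·(2/45) + 2·(4/45) + 4·(2/45) + 5·(2/45) + 7·(5/45) = 7/5.
E[X | Y ≤ 0] = (7/5) / (1/3) = 21/5.

21/5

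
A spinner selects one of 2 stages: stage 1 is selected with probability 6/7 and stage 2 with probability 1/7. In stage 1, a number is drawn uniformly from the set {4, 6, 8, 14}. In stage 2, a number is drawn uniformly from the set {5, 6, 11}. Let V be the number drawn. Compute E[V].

E[V | stage 1] = (4+6+8+14)/4 = 8.
E[V | stage 2] = (5+6+11)/3 = 22/3.
By the law of total expectation,
E[V] = (6/7)·(8) + (1/7)·(22/3) = 166/21.

166/21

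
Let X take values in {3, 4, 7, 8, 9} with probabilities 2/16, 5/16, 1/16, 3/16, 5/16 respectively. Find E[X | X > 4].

76/9

P(X > 4) = 9/16.
Σ over the event: 7·1/16 + 8·3/16 + 9·5/16 = 19/4.
E[X | X > 4] = (19/4) / (9/16) = 76/9.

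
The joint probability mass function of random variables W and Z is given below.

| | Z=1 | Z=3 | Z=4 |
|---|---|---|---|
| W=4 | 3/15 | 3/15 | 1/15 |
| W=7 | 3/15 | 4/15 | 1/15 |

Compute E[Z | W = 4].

P(W = 4) = 7/15.
Summing Z·P(W=x,Z=y) over the conditioning event gives 16/15.
E[Z | W = 4] = (16/15) / (7/15) = 16/7.

16/7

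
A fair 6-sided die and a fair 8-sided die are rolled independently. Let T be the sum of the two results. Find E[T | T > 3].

376/45

P(T > 3) = 15/16.
E[T | T > 3] = (47/6) / (15/16) = 376/45.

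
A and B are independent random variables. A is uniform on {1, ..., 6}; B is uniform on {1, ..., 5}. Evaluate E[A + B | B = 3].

P(B = 3) = 1/5.
Summing (A+B)·P(x,y) over outcomes with B = 3 gives 13/10.
E[A + B | B = 3] = (13/10) / (1/5) = 13/2.

13/2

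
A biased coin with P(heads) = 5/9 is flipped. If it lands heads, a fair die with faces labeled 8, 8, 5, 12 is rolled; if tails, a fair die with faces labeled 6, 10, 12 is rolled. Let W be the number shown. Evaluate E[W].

943/108

E[W | heads] = (8+8+5+12)/4 = 33/4.
E[W | tails] = (6+10+12)/3 = 28/3.
E[W] = (5/9)·(33/4) + (4/9)·(28/3) = 943/108.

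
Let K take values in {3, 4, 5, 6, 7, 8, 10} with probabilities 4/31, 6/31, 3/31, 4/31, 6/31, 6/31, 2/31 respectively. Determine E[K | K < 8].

P(K < 8) = 23/31.
Σ over the event: 3·4/31 + 4·6/31 + 5·3/31 + 6·4/31 + 7·6/31 = 117/31.
E[K | K < 8] = (117/31) / (23/31) = 117/23.

117/23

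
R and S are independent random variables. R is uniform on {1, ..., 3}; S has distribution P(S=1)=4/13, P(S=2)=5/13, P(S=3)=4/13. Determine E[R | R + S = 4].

P(R + S = 4) = 1/3.
Summing R·P(x,y) over outcomes with R + S = 4 gives 2/3.
E[R | R + S = 4] = (2/3) / (1/3) = 2.

2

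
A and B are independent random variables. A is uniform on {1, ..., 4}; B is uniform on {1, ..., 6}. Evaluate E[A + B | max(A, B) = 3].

Outcomes with max(A, B) = 3: (1,3), (2,3), (3,1), (3,2), (3,3), each with probability 1/24.
E[A + B | max(A, B) = 3] = (4 + 5 + 4 + 5 + 6) / 5 = 24/5.

24/5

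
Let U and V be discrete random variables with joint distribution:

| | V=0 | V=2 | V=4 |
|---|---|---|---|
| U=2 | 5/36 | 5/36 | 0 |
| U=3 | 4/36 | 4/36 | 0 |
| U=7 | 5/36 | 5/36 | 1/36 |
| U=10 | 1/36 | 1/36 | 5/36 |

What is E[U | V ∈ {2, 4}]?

P(V ∈ {2, 4}) = 7/12.
Summing U·P(U=x,V=y) over the conditioning event gives 31/9.
E[U | V ∈ {2, 4}] = (31/9) / (7/12) = 124/21.

124/21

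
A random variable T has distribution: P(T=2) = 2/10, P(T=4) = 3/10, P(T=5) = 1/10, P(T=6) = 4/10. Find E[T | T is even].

P(T is even) = 9/10.
Σ over the event: 2·1/5 + 4·3/10 + 6·2/5 = 4.
E[T | T is even] = (4) / (9/10) = 40/9.

40/9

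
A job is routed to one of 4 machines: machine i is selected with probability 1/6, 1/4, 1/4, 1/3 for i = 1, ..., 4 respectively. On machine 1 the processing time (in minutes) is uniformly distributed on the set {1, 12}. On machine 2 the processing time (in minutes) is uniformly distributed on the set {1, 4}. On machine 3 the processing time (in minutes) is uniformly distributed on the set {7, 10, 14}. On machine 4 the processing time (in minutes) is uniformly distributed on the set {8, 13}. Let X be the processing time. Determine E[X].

E[X | machine 1] = (1+12)/2 = 13/2.
E[X | machine 2] = (1+4)/2 = 5/2.
E[X | machine 3] = (7+10+14)/3 = 31/3.
E[X | machine 4] = (8+13)/2 = 21/2.
E[X] = (1/6)·(13/2) + (1/4)·(5/2) + (1/4)·(31/3) + (1/3)·(21/2) = 187/24.

187/24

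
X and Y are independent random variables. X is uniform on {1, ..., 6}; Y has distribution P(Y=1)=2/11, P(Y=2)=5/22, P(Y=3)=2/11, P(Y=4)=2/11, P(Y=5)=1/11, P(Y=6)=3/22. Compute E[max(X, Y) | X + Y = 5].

59/17

P(X + Y = 5) = 17/132.
Summing max(X,Y)·P(x,y) over outcomes with X + Y = 5 gives 59/132.
E[max(X, Y) | X + Y = 5] = (59/132) / (17/132) = 59/17.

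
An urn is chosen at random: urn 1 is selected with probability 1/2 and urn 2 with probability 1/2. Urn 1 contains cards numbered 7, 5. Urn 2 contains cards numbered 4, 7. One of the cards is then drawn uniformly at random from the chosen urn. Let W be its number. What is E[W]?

E[W | urn 1] = (7+5)/2 = 6.
E[W | urn 2] = (4+7)/2 = 11/2.
By the law of total expectation,
E[W] = (1/2)·(6) + (1/2)·(11/2) = 23/4.

23/4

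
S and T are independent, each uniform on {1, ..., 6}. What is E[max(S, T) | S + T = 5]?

7/2

P(S + T = 5) = 1/9.
Summing max(S,T)·P(x,y) over outcomes with S + T = 5 gives 7/18.
E[max(S, T) | S + T = 5] = (7/18) / (1/9) = 7/2.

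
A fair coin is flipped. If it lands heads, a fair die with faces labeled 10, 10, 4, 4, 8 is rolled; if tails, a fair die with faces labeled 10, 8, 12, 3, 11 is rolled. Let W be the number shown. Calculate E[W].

E[W | heads] = (10+10+4+4+8)/5 = 36/5.
E[W | tails] = (10+8+12+3+11)/5 = 44/5.
E[W] = (1/2)·(36/5) + (1/2)·(44/5) = 8.

8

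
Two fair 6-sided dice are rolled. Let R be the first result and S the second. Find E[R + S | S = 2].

Outcomes with S = 2: (1,2), (2,2), (3,2), (4,2), (5,2), (6,2), each with probability 1/36.
E[R + S | S = 2] = (3 + 4 + 5 + 6 + 7 + 8) / 6 = 11/2.

11/2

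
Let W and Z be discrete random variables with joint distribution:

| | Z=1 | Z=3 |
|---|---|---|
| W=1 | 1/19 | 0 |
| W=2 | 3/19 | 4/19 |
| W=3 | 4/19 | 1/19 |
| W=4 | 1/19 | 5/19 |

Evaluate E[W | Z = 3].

P(Z = 3) = 10/19.
Σ W·P over the event = 2·(4/19) + 3·(1/19) + 4·(5/19) = 31/19.
E[W | Z = 3] = (31/19) / (10/19) = 31/10.

31/10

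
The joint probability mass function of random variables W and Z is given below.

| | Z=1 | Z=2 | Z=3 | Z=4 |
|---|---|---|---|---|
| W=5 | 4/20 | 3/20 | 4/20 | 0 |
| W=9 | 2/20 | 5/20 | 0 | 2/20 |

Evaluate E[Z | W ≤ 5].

P(W ≤ 5) = 11/20.
Σ Z·P over the event = 1·(4/20) + 2·(3/20) + 3·(4/20) = 11/10.
E[Z | W ≤ 5] = (11/10) / (11/20) = 2.

2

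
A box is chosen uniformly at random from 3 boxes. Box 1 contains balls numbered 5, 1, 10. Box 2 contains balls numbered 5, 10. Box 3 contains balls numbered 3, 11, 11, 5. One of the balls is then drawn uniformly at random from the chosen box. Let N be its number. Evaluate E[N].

E[N | box 1] = (5+1+10)/3 = 16/3.
E[N | box 2] = (5+10)/2 = 15/2.
E[N | box 3] = (3+11+11+5)/4 = 15/2.
E[N] = (1/3)·(16/3) + (1/3)·(15/2) + (1/3)·(15/2) = 61/9.

61/9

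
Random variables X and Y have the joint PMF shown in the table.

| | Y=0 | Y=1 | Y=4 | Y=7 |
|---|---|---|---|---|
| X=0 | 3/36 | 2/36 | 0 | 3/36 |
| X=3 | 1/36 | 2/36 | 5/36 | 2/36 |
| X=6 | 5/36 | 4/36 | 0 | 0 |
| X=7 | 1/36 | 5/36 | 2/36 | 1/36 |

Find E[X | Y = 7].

P(Y = 7) = 1/6.
Summing X·P(X=x,Y=y) over the conditioning event gives 13/36.
E[X | Y = 7] = (13/36) / (1/6) = 13/6.

13/6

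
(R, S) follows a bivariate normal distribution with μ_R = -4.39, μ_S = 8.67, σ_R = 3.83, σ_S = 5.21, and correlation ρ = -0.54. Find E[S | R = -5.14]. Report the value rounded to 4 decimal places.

9.2209

The regression of S on R has slope ρ·σ_S/σ_R and passes through (μ_R, μ_S).
E[S | R=-5.14] = 8.67 + (-0.54)·(5.21/3.83)·(-5.14 − (-4.39)) = 8.67 + (-0.73457)·(-0.75) = 9.2209.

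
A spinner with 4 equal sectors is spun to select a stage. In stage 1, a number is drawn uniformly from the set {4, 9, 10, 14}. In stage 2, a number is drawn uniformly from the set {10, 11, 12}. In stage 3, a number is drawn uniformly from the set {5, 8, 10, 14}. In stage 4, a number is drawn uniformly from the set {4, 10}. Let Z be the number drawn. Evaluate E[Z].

73/8

E[Z | stage 1] = (4+9+10+14)/4 = 37/4.
E[Z | stage 2] = (10+11+12)/3 = 11.
E[Z | stage 3] = (5+8+10+14)/4 = 37/4.
E[Z | stage 4] = (4+10)/2 = 7.
E[Z] = (1/4)·(37/4) + (1/4)·(11) + (1/4)·(37/4) + (1/4)·(7) = 73/8.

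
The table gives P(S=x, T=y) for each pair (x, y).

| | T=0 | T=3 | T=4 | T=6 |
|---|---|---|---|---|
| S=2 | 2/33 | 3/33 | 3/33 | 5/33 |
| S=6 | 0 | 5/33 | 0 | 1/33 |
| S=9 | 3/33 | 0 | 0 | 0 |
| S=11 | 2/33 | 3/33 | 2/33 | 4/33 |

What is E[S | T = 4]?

28/5

P(T = 4) = 5/33.
Σ S·P over the event = 2·(3/33) + 11·(2/33) = 28/33.
E[S | T = 4] = (28/33) / (5/33) = 28/5.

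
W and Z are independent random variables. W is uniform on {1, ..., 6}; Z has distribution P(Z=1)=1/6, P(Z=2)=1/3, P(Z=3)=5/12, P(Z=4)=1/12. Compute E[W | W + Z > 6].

P(W + Z > 6) = 29/72.
Summing W·P(x,y) over outcomes with W + Z > 6 gives 149/72.
E[W | W + Z > 6] = (149/72) / (29/72) = 149/29.

149/29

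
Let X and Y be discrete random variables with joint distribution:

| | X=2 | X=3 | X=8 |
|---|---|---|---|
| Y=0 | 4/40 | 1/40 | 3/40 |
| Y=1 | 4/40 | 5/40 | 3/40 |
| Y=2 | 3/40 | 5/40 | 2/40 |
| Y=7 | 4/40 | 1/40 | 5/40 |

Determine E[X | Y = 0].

35/8

P(Y = 0) = 1/5.
Summing X·P(X=x,Y=y) over the conditioning event gives 7/8.
E[X | Y = 0] = (7/8) / (1/5) = 35/8.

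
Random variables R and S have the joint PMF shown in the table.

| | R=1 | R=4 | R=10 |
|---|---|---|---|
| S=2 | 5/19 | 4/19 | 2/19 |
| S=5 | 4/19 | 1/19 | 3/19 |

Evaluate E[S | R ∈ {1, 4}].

P(R ∈ {1, 4}) = 14/19.
Σ S·P over the event = 2·(5/19) + 5·(4/19) + 2·(4/19) + 5·(1/19) = 43/19.
E[S | R ∈ {1, 4}] = (43/19) / (14/19) = 43/14.

43/14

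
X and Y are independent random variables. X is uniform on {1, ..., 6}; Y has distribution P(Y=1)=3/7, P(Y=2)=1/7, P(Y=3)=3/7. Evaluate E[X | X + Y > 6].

P(X + Y > 6) = 1/3.
Summing X·P(x,y) over outcomes with X + Y > 6 gives 37/21.
E[X | X + Y > 6] = (37/21) / (1/3) = 37/7.

37/7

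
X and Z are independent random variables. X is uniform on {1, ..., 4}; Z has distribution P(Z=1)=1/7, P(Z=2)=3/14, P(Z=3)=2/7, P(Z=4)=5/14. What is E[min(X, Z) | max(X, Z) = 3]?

P(max(X, Z) = 3) = 17/56.
Summing min(X,Z)·P(x,y) over outcomes with max(X, Z) = 3 gives 4/7.
E[min(X, Z) | max(X, Z) = 3] = (4/7) / (17/56) = 32/17.

32/17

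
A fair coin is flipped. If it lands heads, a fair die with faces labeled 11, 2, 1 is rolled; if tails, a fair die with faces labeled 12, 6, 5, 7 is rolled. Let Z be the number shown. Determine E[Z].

E[Z | heads] = (11+2+1)/3 = 14/3.
E[Z | tails] = (12+6+5+7)/4 = 15/2.
By the law of total expectation,
E[Z] = (1/2)·(14/3) + (1/2)·(15/2) = 73/12.

73/12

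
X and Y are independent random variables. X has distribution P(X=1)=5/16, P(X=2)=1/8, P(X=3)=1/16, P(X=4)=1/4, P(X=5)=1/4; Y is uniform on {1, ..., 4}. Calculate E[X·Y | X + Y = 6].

7

P(X + Y = 6) = 11/64.
Summing XY·P(x,y) over outcomes with X + Y = 6 gives 77/64.
E[X·Y | X + Y = 6] = (77/64) / (11/64) = 7.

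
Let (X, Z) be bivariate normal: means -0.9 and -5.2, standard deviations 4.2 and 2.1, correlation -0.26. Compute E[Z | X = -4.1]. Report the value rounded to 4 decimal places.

For a bivariate normal, E[Z | X=x] = μ_Z + ρ·(σ_Z/σ_X)·(x − μ_X).
E[Z | X=-4.1] = -5.2 + (-0.26)·(2.1/4.2)·(-4.1 − (-0.9)) = -5.2 + (-0.13)·(-3.2) = -4.7840.

-4.7840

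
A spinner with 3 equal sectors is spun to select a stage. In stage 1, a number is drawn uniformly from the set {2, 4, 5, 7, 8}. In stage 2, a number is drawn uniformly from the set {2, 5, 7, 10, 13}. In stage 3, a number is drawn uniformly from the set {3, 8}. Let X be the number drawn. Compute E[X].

E[X | stage 1] = (2+4+5+7+8)/5 = 26/5.
E[X | stage 2] = (2+5+7+10+13)/5 = 37/5.
E[X | stage 3] = (3+8)/2 = 11/2.
E[X] = (1/3)·(26/5) + (1/3)·(37/5) + (1/3)·(11/2) = 181/30.

181/30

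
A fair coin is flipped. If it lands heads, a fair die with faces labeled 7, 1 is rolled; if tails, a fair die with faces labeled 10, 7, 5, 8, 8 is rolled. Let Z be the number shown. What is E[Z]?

E[Z | heads] = (7+1)/2 = 4.
E[Z | tails] = (10+7+5+8+8)/5 = 38/5.
By the law of total expectation,
E[Z] = (1/2)·(4) + (1/2)·(38/5) = 29/5.

29/5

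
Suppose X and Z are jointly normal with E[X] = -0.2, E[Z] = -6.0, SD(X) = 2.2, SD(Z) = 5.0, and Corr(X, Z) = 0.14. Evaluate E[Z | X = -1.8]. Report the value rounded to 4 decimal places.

-6.5091

The regression of Z on X has slope ρ·σ_Z/σ_X and passes through (μ_X, μ_Z).
E[Z | X=-1.8] = -6.0 + (0.14)·(5.0/2.2)·(-1.8 − (-0.2)) = -6.0 + (0.31818)·(-1.6) = -6.5091.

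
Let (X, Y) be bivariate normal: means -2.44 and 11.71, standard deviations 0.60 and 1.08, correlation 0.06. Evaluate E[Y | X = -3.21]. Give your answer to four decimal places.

The regression of Y on X has slope ρ·σ_Y/σ_X and passes through (μ_X, μ_Y).
E[Y | X=-3.21] = 11.71 + (0.06)·(1.08/0.60)·(-3.21 − (-2.44)) = 11.71 + (0.108)·(-0.77) = 11.6268.

11.6268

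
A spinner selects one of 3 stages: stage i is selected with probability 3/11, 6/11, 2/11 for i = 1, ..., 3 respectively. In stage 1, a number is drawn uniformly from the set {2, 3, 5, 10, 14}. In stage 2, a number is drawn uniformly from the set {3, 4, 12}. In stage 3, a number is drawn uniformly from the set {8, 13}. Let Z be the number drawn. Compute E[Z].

E[Z | stage 1] = (2+3+5+10+14)/5 = 34/5.
E[Z | stage 2] = (3+4+12)/3 = 19/3.
E[Z | stage 3] = (8+13)/2 = 21/2.
By the law of total expectation,
E[Z] = (3/11)·(34/5) + (6/11)·(19/3) + (2/11)·(21/2) = 397/55.

397/55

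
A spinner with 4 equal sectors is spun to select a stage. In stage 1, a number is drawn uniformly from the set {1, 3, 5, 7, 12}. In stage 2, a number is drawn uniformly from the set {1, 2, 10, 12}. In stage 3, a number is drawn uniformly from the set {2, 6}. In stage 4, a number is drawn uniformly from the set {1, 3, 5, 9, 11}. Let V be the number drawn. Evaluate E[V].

E[V | stage 1] = (1+3+5+7+12)/5 = 28/5.
E[V | stage 2] = (1+2+10+12)/4 = 25/4.
E[V | stage 3] = (2+6)/2 = 4.
E[V | stage 4] = (1+3+5+9+11)/5 = 29/5.
E[V] = (1/4)·(28/5) + (1/4)·(25/4) + (1/4)·(4) + (1/4)·(29/5) = 433/80.

433/80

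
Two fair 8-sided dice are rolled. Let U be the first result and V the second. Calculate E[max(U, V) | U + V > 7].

P(U + V > 7) = 43/64.
Summing max(U,V)·P(x,y) over outcomes with U + V > 7 gives 147/32.
E[max(U, V) | U + V > 7] = (147/32) / (43/64) = 294/43.

294/43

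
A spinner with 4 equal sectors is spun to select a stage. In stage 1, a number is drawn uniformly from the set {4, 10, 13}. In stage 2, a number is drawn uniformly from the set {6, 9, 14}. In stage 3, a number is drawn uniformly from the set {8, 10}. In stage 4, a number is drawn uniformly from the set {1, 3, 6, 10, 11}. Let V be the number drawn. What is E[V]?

127/15

E[V | stage 1] = (4+10+13)/3 = 9.
E[V | stage 2] = (6+9+14)/3 = 29/3.
E[V | stage 3] = (8+10)/2 = 9.
E[V | stage 4] = (1+3+6+10+11)/5 = 31/5.
By the law of total expectation,
E[V] = (1/4)·(9) + (1/4)·(29/3) + (1/4)·(9) + (1/4)·(31/5) = 127/15.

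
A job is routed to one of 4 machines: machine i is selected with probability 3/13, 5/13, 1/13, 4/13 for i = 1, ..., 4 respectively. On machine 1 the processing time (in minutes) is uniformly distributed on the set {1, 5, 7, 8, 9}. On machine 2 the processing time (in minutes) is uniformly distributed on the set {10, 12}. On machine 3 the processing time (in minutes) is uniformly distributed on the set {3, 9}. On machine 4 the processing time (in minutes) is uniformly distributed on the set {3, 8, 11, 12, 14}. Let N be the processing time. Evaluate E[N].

587/65

E[N | machine 1] = (1+5+7+8+9)/5 = 6.
E[N | machine 2] = (10+12)/2 = 11.
E[N | machine 3] = (3+9)/2 = 6.
E[N | machine 4] = (3+8+11+12+14)/5 = 48/5.
By the law of total expectation,
E[N] = (3/13)·(6) + (5/13)·(11) + (1/13)·(6) + (4/13)·(48/5) = 587/65.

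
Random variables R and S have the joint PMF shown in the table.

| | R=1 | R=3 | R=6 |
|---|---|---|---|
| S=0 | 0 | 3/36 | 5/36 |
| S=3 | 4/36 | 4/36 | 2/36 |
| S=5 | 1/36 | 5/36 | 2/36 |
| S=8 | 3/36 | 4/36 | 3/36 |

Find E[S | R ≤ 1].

P(R ≤ 1) = 2/9.
Summing S·P(R=x,S=y) over the conditioning event gives 41/36.
E[S | R ≤ 1] = (41/36) / (2/9) = 41/8.

41/8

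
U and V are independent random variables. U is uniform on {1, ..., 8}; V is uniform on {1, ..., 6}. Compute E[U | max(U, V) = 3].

12/5

P(max(U, V) = 3) = 5/48.
Summing U·P(x,y) over outcomes with max(U, V) = 3 gives 1/4.
E[U | max(U, V) = 3] = (1/4) / (5/48) = 12/5.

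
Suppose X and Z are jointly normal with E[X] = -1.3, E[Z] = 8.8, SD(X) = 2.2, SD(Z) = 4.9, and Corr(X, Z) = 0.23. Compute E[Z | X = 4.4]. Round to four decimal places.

11.7200

The regression of Z on X has slope ρ·σ_Z/σ_X and passes through (μ_X, μ_Z).
E[Z | X=4.4] = 8.8 + (0.23)·(4.9/2.2)·(4.4 − (-1.3)) = 8.8 + (0.512273)·(5.7) = 11.7200.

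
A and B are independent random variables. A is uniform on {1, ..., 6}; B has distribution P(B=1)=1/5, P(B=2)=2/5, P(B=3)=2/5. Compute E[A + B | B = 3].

13/2

P(B = 3) = 2/5.
Summing (A+B)·P(x,y) over outcomes with B = 3 gives 13/5.
E[A + B | B = 3] = (13/5) / (2/5) = 13/2.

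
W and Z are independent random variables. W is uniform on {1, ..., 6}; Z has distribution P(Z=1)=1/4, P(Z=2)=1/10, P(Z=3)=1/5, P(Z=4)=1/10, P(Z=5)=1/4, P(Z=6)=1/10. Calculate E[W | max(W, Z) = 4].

P(max(W, Z) = 4) = 19/120.
Summing W·P(x,y) over outcomes with max(W, Z) = 4 gives 8/15.
E[W | max(W, Z) = 4] = (8/15) / (19/120) = 64/19.

64/19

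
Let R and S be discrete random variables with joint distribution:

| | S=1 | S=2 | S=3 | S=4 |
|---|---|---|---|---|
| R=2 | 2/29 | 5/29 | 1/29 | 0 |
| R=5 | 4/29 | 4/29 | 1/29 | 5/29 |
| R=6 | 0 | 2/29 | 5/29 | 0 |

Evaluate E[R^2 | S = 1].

P(S = 1) = 6/29.
Σ R^2·P over the event = 4·(2/29) + 25·(4/29) = 108/29.
E[R^2 | S = 1] = (108/29) / (6/29) = 18.

18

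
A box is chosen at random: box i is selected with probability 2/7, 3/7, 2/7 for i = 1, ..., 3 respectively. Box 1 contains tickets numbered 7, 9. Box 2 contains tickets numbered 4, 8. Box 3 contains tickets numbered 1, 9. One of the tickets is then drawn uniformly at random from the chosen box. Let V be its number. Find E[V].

E[V | box 1] = (7+9)/2 = 8.
E[V | box 2] = (4+8)/2 = 6.
E[V | box 3] = (1+9)/2 = 5.
By the law of total expectation,
E[V] = (2/7)·(8) + (3/7)·(6) + (2/7)·(5) = 44/7.

44/7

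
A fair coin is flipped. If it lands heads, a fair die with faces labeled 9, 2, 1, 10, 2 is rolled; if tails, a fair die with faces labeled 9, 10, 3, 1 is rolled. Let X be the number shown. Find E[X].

E[X | heads] = (9+2+1+10+2)/5 = 24/5.
E[X | tails] = (9+10+3+1)/4 = 23/4.
E[X] = (1/2)·(24/5) + (1/2)·(23/4) = 211/40.

211/40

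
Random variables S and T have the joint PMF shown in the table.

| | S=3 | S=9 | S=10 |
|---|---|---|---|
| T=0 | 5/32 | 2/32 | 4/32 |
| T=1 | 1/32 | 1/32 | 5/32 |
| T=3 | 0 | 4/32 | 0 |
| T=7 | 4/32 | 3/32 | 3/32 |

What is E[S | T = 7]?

69/10

P(T = 7) = 5/16.
Σ S·P over the event = 3·(4/32) + 9·(3/32) + 10·(3/32) = 69/32.
E[S | T = 7] = (69/32) / (5/16) = 69/10.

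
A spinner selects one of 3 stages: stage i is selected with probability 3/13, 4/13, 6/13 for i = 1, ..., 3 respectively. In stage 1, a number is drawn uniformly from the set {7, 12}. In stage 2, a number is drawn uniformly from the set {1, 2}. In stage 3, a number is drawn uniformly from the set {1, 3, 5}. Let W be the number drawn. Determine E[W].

E[W | stage 1] = (7+12)/2 = 19/2.
E[W | stage 2] = (1+2)/2 = 3/2.
E[W | stage 3] = (1+3+5)/3 = 3.
By the law of total expectation,
E[W] = (3/13)·(19/2) + (4/13)·(3/2) + (6/13)·(3) = 105/26.

105/26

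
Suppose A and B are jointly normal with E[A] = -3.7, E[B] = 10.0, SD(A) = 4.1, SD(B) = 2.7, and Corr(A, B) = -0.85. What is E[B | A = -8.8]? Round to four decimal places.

12.8548

For a bivariate normal, E[B | A=x] = μ_B + ρ·(σ_B/σ_A)·(x − μ_A).
E[B | A=-8.8] = 10.0 + (-0.85)·(2.7/4.1)·(-8.8 − (-3.7)) = 10.0 + (-0.55976)·(-5.1) = 12.8548.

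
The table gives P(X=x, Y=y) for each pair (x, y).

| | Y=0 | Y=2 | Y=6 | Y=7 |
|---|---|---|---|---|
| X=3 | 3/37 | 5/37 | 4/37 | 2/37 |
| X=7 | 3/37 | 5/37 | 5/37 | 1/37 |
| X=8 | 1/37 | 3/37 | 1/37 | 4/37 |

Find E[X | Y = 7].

P(Y = 7) = 7/37.
Σ X·P over the event = 3·(2/37) + 7·(1/37) + 8·(4/37) = 45/37.
E[X | Y = 7] = (45/37) / (7/37) = 45/7.

45/7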